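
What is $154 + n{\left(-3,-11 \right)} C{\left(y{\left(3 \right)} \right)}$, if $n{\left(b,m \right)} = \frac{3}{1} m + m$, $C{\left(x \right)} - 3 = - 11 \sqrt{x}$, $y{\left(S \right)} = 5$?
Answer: $22 + 484 \sqrt{5} \approx 1104.3$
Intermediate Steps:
$C{\left(x \right)} = 3 - 11 \sqrt{x}$
$n{\left(b,m \right)} = 4 m$ ($n{\left(b,m \right)} = 3 \cdot 1 m + m = 3 m + m = 4 m$)
$154 + n{\left(-3,-11 \right)} C{\left(y{\left(3 \right)} \right)} = 154 + 4 \left(-11\right) \left(3 - 11 \sqrt{5}\right) = 154 - 44 \left(3 - 11 \sqrt{5}\right) = 154 - \left(132 - 484 \sqrt{5}\right) = 22 + 484 \sqrt{5}$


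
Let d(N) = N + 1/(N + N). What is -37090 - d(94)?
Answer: -6990593/188 ≈ -37184.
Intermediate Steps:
d(N) = N + 1/(2*N)
-37090 - d(94) = -37090 - (94 + (1/2)/94) = -37090 - (94 + (1/2)*(1/94)) = -37090 - (94 + 1/188) = -37090 - 1*17673/188 = -37090 - 17673/188 = -6990593/188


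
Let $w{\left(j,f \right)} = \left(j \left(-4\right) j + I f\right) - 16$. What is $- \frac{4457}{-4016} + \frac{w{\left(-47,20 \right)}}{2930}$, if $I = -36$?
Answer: $- \frac{12691071}{5883440} \approx -2.1571$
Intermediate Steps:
$w{\left(j,f \right)} = -16 - 36 f - 4 j^{2}$ ($w{\left(j,f \right)} = \left(j \left(-4\right) j - 36 f\right) - 16 = \left(- 4 j j - 36 f\right) - 16 = \left(- 4 j^{2} - 36 f\right) - 16 = \left(- 36 f - 4 j^{2}\right) - 16 = -16 - 36 f - 4 j^{2}$)
$- \frac{4457}{-4016} + \frac{w{\left(-47,20 \right)}}{2930} = - \frac{4457}{-4016} + \frac{-16 - 720 - 4 \left(-47\right)^{2}}{2930} = \left(-4457\right) \left(- \frac{1}{4016}\right) + \left(-16 - 720 - 8836\right) \frac{1}{2930} = \frac{4457}{4016} + \left(-16 - 720 - 8836\right) \frac{1}{2930} = \frac{4457}{4016} - \frac{4786}{1465} = - \frac{12691071}{5883440}$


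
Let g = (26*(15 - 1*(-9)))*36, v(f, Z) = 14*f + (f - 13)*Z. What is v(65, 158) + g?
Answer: 31590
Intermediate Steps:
v(f, Z) = 14*f + Z*(-13 + f) (v(f, Z) = 14*f + (-13 + f)*Z = 14*f + Z*(-13 + f))
g = 22464 (g = (26*(15 + 9))*36 = (26*24)*36 = 624*36 = 22464)
v(65, 158) + g = (-13*158 + 14*65 + 158*65) + 22464 = (-2054 + 910 + 10270) + 22464 = 9126 + 22464 = 31590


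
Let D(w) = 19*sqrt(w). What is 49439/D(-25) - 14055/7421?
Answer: -14055/7421 - 49439*I/95 ≈ -1.8939 - 520.41*I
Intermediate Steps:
49439/D(-25) - 14055/7421 = 49439/((19*sqrt(-25))) - 14055/7421 = 49439/((19*(5*I))) - 14055*1/7421 = 49439/((95*I)) - 14055/7421 = 49439*(-I/95) - 14055/7421 = -49439*I/95 - 14055/7421 = -14055/7421 - 49439*I/95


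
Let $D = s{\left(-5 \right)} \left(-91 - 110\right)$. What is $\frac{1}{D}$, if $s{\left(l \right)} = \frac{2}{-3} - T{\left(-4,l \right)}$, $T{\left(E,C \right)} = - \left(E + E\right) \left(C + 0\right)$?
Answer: $- \frac{1}{7906} \approx -0.00012649$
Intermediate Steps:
$T{\left(E,C \right)} = - 2 C E$ ($T{\left(E,C \right)} = - 2 E C = - 2 C E$)
$s{\left(l \right)} = - \frac{2}{3} - 8 l$ ($s{\left(l \right)} = \frac{2}{-3} - \left(-2\right) l \left(-4\right) = 2 \left(- \frac{1}{3}\right) - 8 l = - \frac{2}{3} - 8 l$)
$D = -7906$ ($D = \left(- \frac{2}{3} - -40\right) \left(-91 - 110\right) = \left(- \frac{2}{3} + 40\right) \left(-201\right) = \frac{118}{3} \left(-201\right) = -7906$)
$\frac{1}{D} = \frac{1}{-7906} = - \frac{1}{7906}$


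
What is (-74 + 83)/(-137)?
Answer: -9/137 ≈ -0.065693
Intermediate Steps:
(-74 + 83)/(-137) = -1/137*9 = -9/137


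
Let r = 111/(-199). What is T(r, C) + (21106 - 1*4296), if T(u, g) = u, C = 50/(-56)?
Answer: 3345079/199 ≈ 16809.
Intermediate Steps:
r = -111/199 (r = 111*(-1/199) = -111/199 ≈ -0.55779)
C = -25/28 (C = 50*(-1/56) = -25/28 ≈ -0.89286)
T(r, C) + (21106 - 1*4296) = -111/199 + (21106 - 1*4296) = -111/199 + (21106 - 4296) = -111/199 + 16810 = 3345079/199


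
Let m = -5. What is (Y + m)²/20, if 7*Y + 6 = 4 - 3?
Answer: 80/49 ≈ 1.6327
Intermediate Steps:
Y = -5/7 (Y = -6/7 + (4 - 3)/7 = -6/7 + (⅐)*1 = -6/7 + ⅐ = -5/7 ≈ -0.71429)
(Y + m)²/20 = (-5/7 - 5)²/20 = (-40/7)²*(1/20) = (1600/49)*(1/20) = 80/49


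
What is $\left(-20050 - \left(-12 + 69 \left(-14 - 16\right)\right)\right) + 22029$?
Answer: $4061$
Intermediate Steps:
$\left(-20050 - \left(-12 + 69 \left(-14 - 16\right)\right)\right) + 22029 = \left(-20050 + \left(12 - -2070\right)\right) + 22029 = \left(-20050 + \left(12 + 2070\right)\right) + 22029 = \left(-20050 + 2082\right) + 22029 = -17968 + 22029 = 4061$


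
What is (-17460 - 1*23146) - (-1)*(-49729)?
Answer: -90335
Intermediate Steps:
(-17460 - 1*23146) - (-1)*(-49729) = (-17460 - 23146) - 1*49729 = -40606 - 49729 = -90335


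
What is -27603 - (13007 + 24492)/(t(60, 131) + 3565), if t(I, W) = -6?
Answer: -98276576/3559 ≈ -27614.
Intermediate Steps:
-27603 - (13007 + 24492)/(t(60, 131) + 3565) = -27603 - (13007 + 24492)/(-6 + 3565) = -27603 - 37499/3559 = -98276576/3559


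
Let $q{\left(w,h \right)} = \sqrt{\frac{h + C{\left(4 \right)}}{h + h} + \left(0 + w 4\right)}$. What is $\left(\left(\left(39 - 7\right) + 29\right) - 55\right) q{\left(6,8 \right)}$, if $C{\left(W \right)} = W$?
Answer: $9 \sqrt{11} \approx 29.85$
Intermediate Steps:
$q{\left(w,h \right)} = \sqrt{4 w + \frac{4 + h}{2 h}}$ ($q{\left(w,h \right)} = \sqrt{\frac{h + 4}{h + h} + \left(0 + w 4\right)} = \sqrt{\frac{4 + h}{2 h} + \left(0 + 4 w\right)} = \sqrt{\left(4 + h\right) \frac{1}{2 h} + 4 w} = \sqrt{\frac{4 + h}{2 h} + 4 w} = \sqrt{4 w + \frac{4 + h}{2 h}}$)
$\left(\left(\left(39 - 7\right) + 29\right) - 55\right) q{\left(6,8 \right)} = \left(\left(\left(39 - 7\right) + 29\right) - 55\right) \frac{\sqrt{2 + \frac{8}{8} + 16 \cdot 6}}{2} = \left(\left(32 + 29\right) - 55\right) \frac{\sqrt{2 + 8 \cdot \frac{1}{8} + 96}}{2} = \left(61 - 55\right) \frac{\sqrt{2 + 1 + 96}}{2} = 6 \frac{\sqrt{99}}{2} = 6 \frac{3 \sqrt{11}}{2} = 9 \sqrt{11}$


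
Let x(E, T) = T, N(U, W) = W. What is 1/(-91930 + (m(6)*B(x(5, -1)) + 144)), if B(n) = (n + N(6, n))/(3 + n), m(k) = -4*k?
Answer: -1/91762 ≈ -1.0898e-5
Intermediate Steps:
B(n) = 2*n/(3 + n) (B(n) = (n + n)/(3 + n) = (2*n)/(3 + n) = 2*n/(3 + n))
1/(-91930 + (m(6)*B(x(5, -1)) + 144)) = 1/(-91930 + ((-4*6)*(2*(-1)/(3 - 1)) + 144)) = 1/(-91930 + (-48*(-1)/2 + 144)) = 1/(-91930 + (-24*(-1) + 144)) = 1/(-91930 + (24 + 144)) = 1/(-91930 + 168) = 1/(-91762) = -1/91762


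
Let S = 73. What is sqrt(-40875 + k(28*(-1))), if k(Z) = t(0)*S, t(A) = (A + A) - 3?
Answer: 3*I*sqrt(4566) ≈ 202.72*I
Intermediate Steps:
t(A) = -3 + 2*A (t(A) = 2*A - 3 = -3 + 2*A)
k(Z) = -219 (k(Z) = (-3 + 2*0)*73 = (-3 + 0)*73 = -3*73 = -219)
sqrt(-40875 + k(28*(-1))) = sqrt(-40875 - 219) = sqrt(-41094) = 3*I*sqrt(4566)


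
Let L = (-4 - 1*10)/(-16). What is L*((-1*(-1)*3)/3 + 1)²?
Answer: 7/2 ≈ 3.5000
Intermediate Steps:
L = 7/8 (L = (-4 - 10)*(-1/16) = -14*(-1/16) = 7/8 ≈ 0.87500)
L*((-1*(-1)*3)/3 + 1)² = 7*((-1*(-1)*3)/3 + 1)²/8 = 7*((1*3)*(⅓) + 1)²/8 = 7*(3*(⅓) + 1)²/8 = 7*(1 + 1)²/8 = (7/8)*2² = (7/8)*4 = 7/2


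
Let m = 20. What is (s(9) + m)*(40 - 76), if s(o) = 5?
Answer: -900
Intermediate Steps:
(s(9) + m)*(40 - 76) = (5 + 20)*(40 - 76) = 25*(-36) = -900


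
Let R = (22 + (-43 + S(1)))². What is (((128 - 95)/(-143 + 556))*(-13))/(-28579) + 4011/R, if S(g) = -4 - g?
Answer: 47342632401/7978913852 ≈ 5.9335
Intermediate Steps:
R = 676 (R = (22 + (-43 + (-4 - 1*1)))² = (22 + (-43 + (-4 - 1)))² = (22 + (-43 - 5))² = (22 - 48)² = (-26)² = 676)
(((128 - 95)/(-143 + 556))*(-13))/(-28579) + 4011/R = (((128 - 95)/(-143 + 556))*(-13))/(-28579) + 4011/676 = ((33/413)*(-13))*(-1/28579) + 4011*(1/676) = ((33*(1/413))*(-13))*(-1/28579) + 4011/676 = ((33/413)*(-13))*(-1/28579) + 4011/676 = -429/413*(-1/28579) + 4011/676 = 429/11803127 + 4011/676 = 47342632401/7978913852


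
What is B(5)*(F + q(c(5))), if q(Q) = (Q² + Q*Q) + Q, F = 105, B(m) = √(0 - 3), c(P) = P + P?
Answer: 315*I*√3 ≈ 545.6*I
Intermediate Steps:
c(P) = 2*P
B(m) = I*√3 (B(m) = √(-3) = I*√3)
q(Q) = Q + 2*Q² (q(Q) = (Q² + Q²) + Q = 2*Q² + Q = Q + 2*Q²)
B(5)*(F + q(c(5))) = (I*√3)*(105 + (2*5)*(1 + 2*(2*5))) = (I*√3)*(105 + 10*(1 + 2*10)) = (I*√3)*(105 + 10*(1 + 20)) = (I*√3)*(105 + 10*21) = (I*√3)*(105 + 210) = (I*√3)*315 = 315*I*√3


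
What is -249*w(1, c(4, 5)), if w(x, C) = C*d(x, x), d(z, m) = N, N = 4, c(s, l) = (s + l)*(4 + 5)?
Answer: -80676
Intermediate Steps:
c(s, l) = 9*l + 9*s (c(s, l) = (l + s)*9 = 9*l + 9*s)
d(z, m) = 4
w(x, C) = 4*C (w(x, C) = C*4 = 4*C)
-249*w(1, c(4, 5)) = -996*(9*5 + 9*4) = -996*(45 + 36) = -996*81 = -249*324 = -80676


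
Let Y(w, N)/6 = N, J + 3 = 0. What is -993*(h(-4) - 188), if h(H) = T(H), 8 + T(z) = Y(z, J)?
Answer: 212502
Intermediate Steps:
J = -3 (J = -3 + 0 = -3)
Y(w, N) = 6*N
T(z) = -26 (T(z) = -8 + 6*(-3) = -8 - 18 = -26)
h(H) = -26
-993*(h(-4) - 188) = -993*(-26 - 188) = -993*(-214) = 212502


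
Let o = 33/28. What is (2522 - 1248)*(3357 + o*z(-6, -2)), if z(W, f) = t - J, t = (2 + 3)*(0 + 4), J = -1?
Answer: 8616699/2 ≈ 4.3084e+6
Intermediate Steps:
t = 20 (t = 5*4 = 20)
o = 33/28 (o = 33*(1/28) = 33/28 ≈ 1.1786)
z(W, f) = 21 (z(W, f) = 20 - 1*(-1) = 20 + 1 = 21)
(2522 - 1248)*(3357 + o*z(-6, -2)) = (2522 - 1248)*(3357 + (33/28)*21) = 1274*(3357 + 99/4) = 1274*(13527/4) = 8616699/2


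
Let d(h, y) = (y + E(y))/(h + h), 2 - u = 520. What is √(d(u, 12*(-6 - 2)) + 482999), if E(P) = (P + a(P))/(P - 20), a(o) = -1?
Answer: 3*√988605975873/4292 ≈ 694.98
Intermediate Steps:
u = -518 (u = 2 - 1*520 = 2 - 520 = -518)
E(P) = (-1 + P)/(-20 + P) (E(P) = (P - 1)/(P - 20) = (-1 + P)/(-20 + P))
d(h, y) = (y + (-1 + y)/(-20 + y))/(2*h) (d(h, y) = (y + (-1 + y)/(-20 + y))/(h + h) = (y + (-1 + y)/(-20 + y))/((2*h)) = (y + (-1 + y)/(-20 + y))*(1/(2*h)) = (y + (-1 + y)/(-20 + y))/(2*h))
√(d(u, 12*(-6 - 2)) + 482999) = √((½)*(-1 + 12*(-6 - 2) + (12*(-6 - 2))*(-20 + 12*(-6 - 2)))/(-518*(-20 + 12*(-6 - 2))) + 482999) = √((½)*(-1/518)*(-1 + 12*(-8) + (12*(-8))*(-20 + 12*(-8)))/(-20 + 12*(-8)) + 482999) = √((½)*(-1/518)*(-1 - 96 - 96*(-20 - 96))/(-20 - 96) + 482999) = √((½)*(-1/518)*(-1 - 96 - 96*(-116))/(-116) + 482999) = √((½)*(-1/518)*(-1/116)*(-1 - 96 + 11136) + 482999) = √((½)*(-1/518)*(-1/116)*11039 + 482999) = √(1577/17168 + 482999) = √(8292128409/17168) = 3*√988605975873/4292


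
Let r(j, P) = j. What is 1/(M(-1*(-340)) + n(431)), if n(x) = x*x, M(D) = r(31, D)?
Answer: 1/185792 ≈ 5.3824e-6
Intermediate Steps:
M(D) = 31
n(x) = x**2
1/(M(-1*(-340)) + n(431)) = 1/(31 + 431**2) = 1/(31 + 185761) = 1/185792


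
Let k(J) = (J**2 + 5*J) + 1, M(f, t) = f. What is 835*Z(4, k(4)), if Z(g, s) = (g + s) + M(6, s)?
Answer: 39245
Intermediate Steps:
k(J) = 1 + J**2 + 5*J
Z(g, s) = 6 + g + s (Z(g, s) = (g + s) + 6 = 6 + g + s)
835*Z(4, k(4)) = 835*(6 + 4 + (1 + 4**2 + 5*4)) = 835*(6 + 4 + (1 + 16 + 20)) = 835*(6 + 4 + 37) = 835*47 = 39245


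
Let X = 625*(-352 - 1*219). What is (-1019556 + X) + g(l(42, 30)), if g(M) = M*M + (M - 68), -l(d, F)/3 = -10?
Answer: -1375569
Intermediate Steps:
l(d, F) = 30 (l(d, F) = -3*(-10) = 30)
g(M) = -68 + M + M² (g(M) = M² + (-68 + M) = -68 + M + M²)
X = -356875 (X = 625*(-352 - 219) = 625*(-571) = -356875)
(-1019556 + X) + g(l(42, 30)) = (-1019556 - 356875) + (-68 + 30 + 30²) = -1376431 + (-68 + 30 + 900) = -1376431 + 862 = -1375569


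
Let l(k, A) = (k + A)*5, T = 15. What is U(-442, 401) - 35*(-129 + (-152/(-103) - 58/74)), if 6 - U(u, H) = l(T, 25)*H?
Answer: -288504964/3811 ≈ -75703.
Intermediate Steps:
l(k, A) = 5*A + 5*k (l(k, A) = (A + k)*5 = 5*A + 5*k)
U(u, H) = 6 - 200*H (U(u, H) = 6 - (5*25 + 5*15)*H = 6 - (125 + 75)*H = 6 - 200*H)
U(-442, 401) - 35*(-129 + (-152/(-103) - 58/74)) = (6 - 200*401) - 35*(-129 + (-152/(-103) - 58/74)) = (6 - 80200) - 35*(-129 + (-152*(-1/103) - 58*1/74)) = -80194 - 35*(-129 + (152/103 - 29/37)) = -80194 - 35*(-129 + 2637/3811) = -80194 - 35*(-488982/3811) = -80194 + 17114370/3811 = -288504964/3811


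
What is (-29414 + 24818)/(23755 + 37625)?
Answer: -383/5115 ≈ -0.074878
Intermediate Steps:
(-29414 + 24818)/(23755 + 37625) = -4596/61380 = -4596*1/61380 = -383/5115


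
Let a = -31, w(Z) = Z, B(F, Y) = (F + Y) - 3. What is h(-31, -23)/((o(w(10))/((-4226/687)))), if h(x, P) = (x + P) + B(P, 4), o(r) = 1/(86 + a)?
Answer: 17664680/687 ≈ 25713.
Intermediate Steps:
B(F, Y) = -3 + F + Y
o(r) = 1/55 (o(r) = 1/(86 - 31) = 1/55)
h(x, P) = 1 + x + 2*P (h(x, P) = (x + P) + (-3 + P + 4) = (P + x) + (1 + P) = 1 + x + 2*P)
h(-31, -23)/((o(w(10))/((-4226/687)))) = (1 - 31 + 2*(-23))/((1/(55*((-4226/687))))) = (1 - 31 - 46)/((1/(55*((-4226*1/687))))) = -76/(1/(55*(-4226/687))) = -76/((1/55)*(-687/4226)) = -76/(-687/232430) = -76*(-232430/687) = 17664680/687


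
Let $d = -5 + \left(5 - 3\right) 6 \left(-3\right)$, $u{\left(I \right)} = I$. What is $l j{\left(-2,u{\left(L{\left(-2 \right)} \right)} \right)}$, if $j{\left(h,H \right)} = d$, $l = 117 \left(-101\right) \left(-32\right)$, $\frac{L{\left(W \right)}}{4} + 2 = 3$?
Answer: $-15503904$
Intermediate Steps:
$L{\left(W \right)} = 4$ ($L{\left(W \right)} = -8 + 4 \cdot 3 = -8 + 12 = 4$)
$l = 378144$ ($l = \left(-11817\right) \left(-32\right) = 378144$)
$d = -41$ ($d = -5 + 2 \cdot 6 \left(-3\right) = -5 + 12 \left(-3\right) = -5 - 36 = -41$)
$j{\left(h,H \right)} = -41$
$l j{\left(-2,u{\left(L{\left(-2 \right)} \right)} \right)} = 378144 \left(-41\right) = -15503904$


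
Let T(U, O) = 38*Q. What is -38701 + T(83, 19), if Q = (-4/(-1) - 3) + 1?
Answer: -38625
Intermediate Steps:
Q = 2 (Q = (-4*(-1) - 3) + 1 = (4 - 3) + 1 = 1 + 1 = 2)
T(U, O) = 76 (T(U, O) = 38*2 = 76)
-38701 + T(83, 19) = -38701 + 76 = -38625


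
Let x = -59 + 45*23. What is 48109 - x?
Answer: 47133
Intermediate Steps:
x = 976 (x = -59 + 1035 = 976)
48109 - x = 48109 - 1*976 = 48109 - 976 = 47133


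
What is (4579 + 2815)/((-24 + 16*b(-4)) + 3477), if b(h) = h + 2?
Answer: 7394/3421 ≈ 2.1614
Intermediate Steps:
b(h) = 2 + h
(4579 + 2815)/((-24 + 16*b(-4)) + 3477) = (4579 + 2815)/((-24 + 16*(2 - 4)) + 3477) = 7394/((-24 + 16*(-2)) + 3477) = 7394/((-24 - 32) + 3477) = 7394/(-56 + 3477) = 7394/3421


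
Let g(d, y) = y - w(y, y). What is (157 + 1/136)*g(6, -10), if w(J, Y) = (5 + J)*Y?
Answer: -320295/34 ≈ -9420.4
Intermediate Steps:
w(J, Y) = Y*(5 + J)
g(d, y) = y - y*(5 + y)
(157 + 1/136)*g(6, -10) = (157 + 1/136)*(-10*(-4 - 1*(-10))) = (157 + 1/136)*(-10*(-4 + 10)) = 21353*(-10*6)/136 = (21353/136)*(-60) = -320295/34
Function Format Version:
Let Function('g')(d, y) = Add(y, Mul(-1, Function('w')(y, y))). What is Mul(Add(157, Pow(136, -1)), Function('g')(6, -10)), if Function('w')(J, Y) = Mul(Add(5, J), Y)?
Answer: Rational(-320295, 34) ≈ -9420.4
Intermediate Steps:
Function('w')(J, Y) = Mul(Y, Add(5, J))
Function('g')(d, y) = Add(y, Mul(-1, y, Add(5, y))) (Function('g')(d, y) = Add(y, Mul(-1, Mul(y, Add(5, y)))) = Add(y, Mul(-1, y, Add(5, y))))
Mul(Add(157, Pow(136, -1)), Function('g')(6, -10)) = Mul(Add(157, Pow(136, -1)), Mul(-10, Add(-4, Mul(-1, -10)))) = Mul(Add(157, Rational(1, 136)), Mul(-10, Add(-4, 10))) = Mul(Rational(21353, 136), Mul(-10, 6)) = Mul(Rational(21353, 136), -60) = Rational(-320295, 34)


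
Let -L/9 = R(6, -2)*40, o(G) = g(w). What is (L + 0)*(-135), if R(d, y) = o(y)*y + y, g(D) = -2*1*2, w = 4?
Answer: 291600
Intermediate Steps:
g(D) = -4 (g(D) = -2*2 = -4)
o(G) = -4
R(d, y) = -3*y (R(d, y) = -4*y + y = -3*y)
L = -2160 (L = -9*(-3*(-2))*40 = -54*40 = -9*240 = -2160)
(L + 0)*(-135) = (-2160 + 0)*(-135) = -2160*(-135) = 291600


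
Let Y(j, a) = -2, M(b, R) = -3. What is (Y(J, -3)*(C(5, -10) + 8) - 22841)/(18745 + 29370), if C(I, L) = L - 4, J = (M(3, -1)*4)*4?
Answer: -22829/48115 ≈ -0.47447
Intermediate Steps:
J = -48 (J = -3*4*4 = -12*4 = -48)
C(I, L) = -4 + L
(Y(J, -3)*(C(5, -10) + 8) - 22841)/(18745 + 29370) = (-2*((-4 - 10) + 8) - 22841)/(18745 + 29370) = (-2*(-14 + 8) - 22841)/48115 = (-2*(-6) - 22841)*(1/48115) = (12 - 22841)*(1/48115) = -22829*1/48115 = -22829/48115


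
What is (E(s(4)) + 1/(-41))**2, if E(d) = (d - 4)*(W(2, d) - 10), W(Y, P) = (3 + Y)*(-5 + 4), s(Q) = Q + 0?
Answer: 1/1681 ≈ 0.00059488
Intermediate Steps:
s(Q) = Q
W(Y, P) = -3 - Y (W(Y, P) = (3 + Y)*(-1) = -3 - Y)
E(d) = 60 - 15*d (E(d) = (d - 4)*((-3 - 1*2) - 10) = (-4 + d)*((-3 - 2) - 10) = (-4 + d)*(-5 - 10) = (-4 + d)*(-15) = 60 - 15*d)
(E(s(4)) + 1/(-41))**2 = ((60 - 15*4) + 1/(-41))**2 = ((60 - 60) - 1/41)**2 = (0 - 1/41)**2 = (-1/41)**2 = 1/1681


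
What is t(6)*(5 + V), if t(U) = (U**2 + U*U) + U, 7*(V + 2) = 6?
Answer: 2106/7 ≈ 300.86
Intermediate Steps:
V = -8/7 (V = -2 + (1/7)*6 = -2 + 6/7 = -8/7 ≈ -1.1429)
t(U) = U + 2*U**2 (t(U) = (U**2 + U**2) + U = 2*U**2 + U = U + 2*U**2)
t(6)*(5 + V) = (6*(1 + 2*6))*(5 - 8/7) = (6*(1 + 12))*(27/7) = (6*13)*(27/7) = 78*(27/7) = 2106/7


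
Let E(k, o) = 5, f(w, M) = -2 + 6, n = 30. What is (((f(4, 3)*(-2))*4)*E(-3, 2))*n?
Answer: -4800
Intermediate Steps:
f(w, M) = 4
(((f(4, 3)*(-2))*4)*E(-3, 2))*n = (((4*(-2))*4)*5)*30 = (-8*4*5)*30 = -32*5*30 = -160*30 = -4800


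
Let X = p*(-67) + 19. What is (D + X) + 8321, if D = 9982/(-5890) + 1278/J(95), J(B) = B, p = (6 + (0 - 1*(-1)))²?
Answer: 481532/95 ≈ 5068.8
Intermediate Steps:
p = 49 (p = (6 + (0 + 1))² = (6 + 1)² = 7² = 49)
X = -3264 (X = 49*(-67) + 19 = -3283 + 19 = -3264)
D = 1117/95 (D = 9982/(-5890) + 1278/95 = 9982*(-1/5890) + 1278*(1/95) = -161/95 + 1278/95 = 1117/95 ≈ 11.758)
(D + X) + 8321 = (1117/95 - 3264) + 8321 = -308963/95 + 8321 = 481532/95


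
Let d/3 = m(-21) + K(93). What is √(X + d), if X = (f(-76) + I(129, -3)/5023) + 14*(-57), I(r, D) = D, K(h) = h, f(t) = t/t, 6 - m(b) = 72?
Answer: I*√18065073833/5023 ≈ 26.758*I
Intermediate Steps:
m(b) = -66 (m(b) = 6 - 1*72 = 6 - 72 = -66)
f(t) = 1
d = 81 (d = 3*(-66 + 93) = 3*27 = 81)
X = -4003334/5023 (X = (1 - 3/5023) + 14*(-57) = (1 - 3*1/5023) - 798 = (1 - 3/5023) - 798 = 5020/5023 - 798 = -4003334/5023 ≈ -797.00)
√(X + d) = √(-4003334/5023 + 81) = √(-3596471/5023) = I*√18065073833/5023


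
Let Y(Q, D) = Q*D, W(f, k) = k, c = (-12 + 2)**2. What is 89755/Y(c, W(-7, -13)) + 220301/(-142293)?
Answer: -2611579903/36996180 ≈ -70.591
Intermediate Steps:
c = 100 (c = (-10)**2 = 100)
Y(Q, D) = D*Q
89755/Y(c, W(-7, -13)) + 220301/(-142293) = 89755/((-13*100)) + 220301/(-142293) = 89755/(-1300) + 220301*(-1/142293) = 89755*(-1/1300) - 220301/142293 = -17951/260 - 220301/142293 = -2611579903/36996180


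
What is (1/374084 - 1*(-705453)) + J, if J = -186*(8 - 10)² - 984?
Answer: 263252262901/374084 ≈ 7.0373e+5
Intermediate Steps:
J = -1728 (J = -186*(-2)² - 984 = -186*4 - 984 = -744 - 984 = -1728)
(1/374084 - 1*(-705453)) + J = (1/374084 - 1*(-705453)) - 1728 = (1/374084 + 705453) - 1728 = 263898680053/374084 - 1728 = 263252262901/374084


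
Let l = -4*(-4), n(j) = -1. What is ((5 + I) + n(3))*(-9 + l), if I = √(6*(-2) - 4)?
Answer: 28 + 28*I ≈ 28.0 + 28.0*I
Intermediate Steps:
I = 4*I (I = √(-12 - 4) = √(-16) = 4*I ≈ 4.0*I)
l = 16
((5 + I) + n(3))*(-9 + l) = ((5 + 4*I) - 1)*(-9 + 16) = (4 + 4*I)*7 = 28 + 28*I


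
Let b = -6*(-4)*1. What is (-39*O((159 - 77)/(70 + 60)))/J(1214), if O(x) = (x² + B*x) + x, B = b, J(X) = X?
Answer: -102459/197275 ≈ -0.51937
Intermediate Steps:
b = 24 (b = 24*1 = 24)
B = 24
O(x) = x² + 25*x (O(x) = (x² + 24*x) + x = x² + 25*x)
(-39*O((159 - 77)/(70 + 60)))/J(1214) = -39*(159 - 77)/(70 + 60)*(25 + (159 - 77)/(70 + 60))/1214 = -39*82/130*(25 + 82/130)*(1/1214) = -39*82*(1/130)*(25 + 82*(1/130))*(1/1214) = -123*(25 + 41/65)/5*(1/1214) = -123*1666/(5*65)*(1/1214) = -39*68306/4225*(1/1214) = -204918/325*1/1214 = -102459/197275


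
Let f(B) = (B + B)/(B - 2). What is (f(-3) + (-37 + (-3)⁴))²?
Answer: 51076/25 ≈ 2043.0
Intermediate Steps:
f(B) = 2*B/(-2 + B) (f(B) = (2*B)/(-2 + B) = 2*B/(-2 + B))
(f(-3) + (-37 + (-3)⁴))² = (2*(-3)/(-2 - 3) + (-37 + (-3)⁴))² = (2*(-3)/(-5) + (-37 + 81))² = (2*(-3)*(-⅕) + 44)² = (6/5 + 44)² = (226/5)² = 51076/25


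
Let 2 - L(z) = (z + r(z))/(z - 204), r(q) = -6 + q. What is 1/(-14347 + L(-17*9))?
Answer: -119/1707159 ≈ -6.9706e-5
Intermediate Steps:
L(z) = 2 - (-6 + 2*z)/(-204 + z) (L(z) = 2 - (z + (-6 + z))/(z - 204) = 2 - (-6 + 2*z)/(-204 + z))
1/(-14347 + L(-17*9)) = 1/(-14347 - 402/(-204 - 17*9)) = 1/(-14347 - 402/(-204 - 153)) = 1/(-14347 - 402/(-357)) = 1/(-14347 - 402*(-1/357)) = 1/(-14347 + 134/119) = 1/(-1707159/119) = -119/1707159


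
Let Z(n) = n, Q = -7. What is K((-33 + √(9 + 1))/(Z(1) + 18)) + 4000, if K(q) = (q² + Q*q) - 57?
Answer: 1428911/361 - 199*√10/361 ≈ 3956.5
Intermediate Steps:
K(q) = -57 + q² - 7*q (K(q) = (q² - 7*q) - 57 = -57 + q² - 7*q)
K((-33 + √(9 + 1))/(Z(1) + 18)) + 4000 = (-57 + ((-33 + √(9 + 1))/(1 + 18))² - 7*(-33 + √(9 + 1))/(1 + 18)) + 4000 = (-57 + ((-33 + √10)/19)² - 7*(-33 + √10)/19) + 4000 = (-57 + ((-33 + √10)*(1/19))² - 7*(-33 + √10)/19) + 4000 = (-57 + (-33/19 + √10/19)² - 7*(-33/19 + √10/19)) + 4000 = (-57 + (-33/19 + √10/19)² + (231/19 - 7*√10/19)) + 4000 = (-852/19 + (-33/19 + √10/19)² - 7*√10/19) + 4000 = 75148/19 + (-33/19 + √10/19)² - 7*√10/19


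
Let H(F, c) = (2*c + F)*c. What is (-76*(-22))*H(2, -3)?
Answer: 20064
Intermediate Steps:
H(F, c) = c*(F + 2*c) (H(F, c) = (F + 2*c)*c = c*(F + 2*c))
(-76*(-22))*H(2, -3) = (-76*(-22))*(-3*(2 + 2*(-3))) = 1672*(-3*(2 - 6)) = 1672*(-3*(-4)) = 1672*12 = 20064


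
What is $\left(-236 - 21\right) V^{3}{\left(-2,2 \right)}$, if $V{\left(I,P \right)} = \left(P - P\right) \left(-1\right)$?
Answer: $0$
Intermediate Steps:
$V{\left(I,P \right)} = 0$ ($V{\left(I,P \right)} = 0 \left(-1\right) = 0$)
$\left(-236 - 21\right) V^{3}{\left(-2,2 \right)} = \left(-236 - 21\right) 0^{3} = \left(-257\right) 0 = 0$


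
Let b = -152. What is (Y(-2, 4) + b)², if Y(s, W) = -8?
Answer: 25600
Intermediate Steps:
(Y(-2, 4) + b)² = (-8 - 152)² = (-160)² = 25600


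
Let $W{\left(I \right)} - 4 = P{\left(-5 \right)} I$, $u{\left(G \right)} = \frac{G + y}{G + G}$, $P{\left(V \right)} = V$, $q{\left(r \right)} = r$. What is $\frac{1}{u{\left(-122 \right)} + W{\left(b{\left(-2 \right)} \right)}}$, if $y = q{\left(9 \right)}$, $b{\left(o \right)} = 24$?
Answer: $- \frac{244}{28191} \approx -0.0086553$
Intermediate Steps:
$y = 9$
$u{\left(G \right)} = \frac{9 + G}{2 G}$ ($u{\left(G \right)} = \frac{G + 9}{G + G} = \frac{9 + G}{2 G}$)
$W{\left(I \right)} = 4 - 5 I$
$\frac{1}{u{\left(-122 \right)} + W{\left(b{\left(-2 \right)} \right)}} = \frac{1}{\frac{9 - 122}{2 \left(-122\right)} + \left(4 - 120\right)} = \frac{1}{\frac{1}{2} \left(- \frac{1}{122}\right) \left(-113\right) + \left(4 - 120\right)} = \frac{1}{\frac{113}{244} - 116} = \frac{1}{- \frac{28191}{244}} = - \frac{244}{28191}$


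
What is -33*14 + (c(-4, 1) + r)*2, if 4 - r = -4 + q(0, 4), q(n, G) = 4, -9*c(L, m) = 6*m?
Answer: -1366/3 ≈ -455.33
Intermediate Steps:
c(L, m) = -2*m/3
r = 4 (r = 4 - (-4 + 4) = 4 - 1*0 = 4 + 0 = 4)
-33*14 + (c(-4, 1) + r)*2 = -33*14 + (-⅔*1 + 4)*2 = -462 + (-⅔ + 4)*2 = -462 + (10/3)*2 = -462 + 20/3 = -1366/3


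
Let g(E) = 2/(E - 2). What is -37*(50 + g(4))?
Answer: -1887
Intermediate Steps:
g(E) = 2/(-2 + E)
-37*(50 + g(4)) = -37*(50 + 2/(-2 + 4)) = -37*(50 + 2/2) = -37*(50 + 2*(½)) = -37*(50 + 1) = -37*51 = -1887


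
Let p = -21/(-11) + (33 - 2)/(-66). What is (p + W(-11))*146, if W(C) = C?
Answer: -46063/33 ≈ -1395.8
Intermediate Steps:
p = 95/66 (p = -21*(-1/11) + 31*(-1/66) = 21/11 - 31/66 = 95/66 ≈ 1.4394)
(p + W(-11))*146 = (95/66 - 11)*146 = -631/66*146 = -46063/33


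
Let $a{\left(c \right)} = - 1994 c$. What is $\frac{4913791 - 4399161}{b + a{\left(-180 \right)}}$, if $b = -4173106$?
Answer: $- \frac{257315}{1907093} \approx -0.13493$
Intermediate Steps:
$\frac{4913791 - 4399161}{b + a{\left(-180 \right)}} = \frac{4913791 - 4399161}{-4173106 - -358920} = \frac{514630}{-4173106 + 358920} = \frac{514630}{-3814186} = 514630 \left(- \frac{1}{3814186}\right) = - \frac{257315}{1907093}$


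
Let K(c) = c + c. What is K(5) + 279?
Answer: 289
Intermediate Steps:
K(c) = 2*c
K(5) + 279 = 2*5 + 279 = 10 + 279 = 289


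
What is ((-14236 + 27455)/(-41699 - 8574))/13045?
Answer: -13219/655811285 ≈ -2.0157e-5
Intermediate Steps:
((-14236 + 27455)/(-41699 - 8574))/13045 = (13219/(-50273))*(1/13045) = (13219*(-1/50273))*(1/13045) = -13219/50273*1/13045 = -13219/655811285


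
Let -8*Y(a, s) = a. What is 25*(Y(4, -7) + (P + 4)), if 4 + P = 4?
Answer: 175/2 ≈ 87.500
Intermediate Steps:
P = 0 (P = -4 + 4 = 0)
Y(a, s) = -a/8
25*(Y(4, -7) + (P + 4)) = 25*(-⅛*4 + (0 + 4)) = 25*(-½ + 4) = 25*(7/2) = 175/2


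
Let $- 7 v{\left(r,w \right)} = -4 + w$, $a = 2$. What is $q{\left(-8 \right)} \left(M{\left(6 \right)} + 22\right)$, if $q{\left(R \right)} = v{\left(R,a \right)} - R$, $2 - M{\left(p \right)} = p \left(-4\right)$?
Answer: $\frac{2784}{7} \approx 397.71$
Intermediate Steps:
$M{\left(p \right)} = 2 + 4 p$ ($M{\left(p \right)} = 2 - p \left(-4\right) = 2 - - 4 p = 2 + 4 p$)
$v{\left(r,w \right)} = \frac{4}{7} - \frac{w}{7}$ ($v{\left(r,w \right)} = - \frac{-4 + w}{7} = \frac{4}{7} - \frac{w}{7}$)
$q{\left(R \right)} = \frac{2}{7} - R$ ($q{\left(R \right)} = \left(\frac{4}{7} - \frac{2}{7}\right) - R = \frac{2}{7} - R$)
$q{\left(-8 \right)} \left(M{\left(6 \right)} + 22\right) = \left(\frac{2}{7} - -8\right) \left(\left(2 + 4 \cdot 6\right) + 22\right) = \left(\frac{2}{7} + 8\right) \left(\left(2 + 24\right) + 22\right) = \frac{58 \left(26 + 22\right)}{7} = \frac{58}{7} \cdot 48 = \frac{2784}{7}$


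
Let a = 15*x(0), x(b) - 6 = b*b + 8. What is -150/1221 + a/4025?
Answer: -3308/46805 ≈ -0.070676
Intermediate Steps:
x(b) = 14 + b**2 (x(b) = 6 + (b*b + 8) = 6 + (b**2 + 8) = 6 + (8 + b**2) = 14 + b**2)
a = 210 (a = 15*(14 + 0**2) = 15*(14 + 0) = 15*14 = 210)
-150/1221 + a/4025 = -150/1221 + 210/4025 = -150*1/1221 + 210*(1/4025) = -50/407 + 6/115 = -3308/46805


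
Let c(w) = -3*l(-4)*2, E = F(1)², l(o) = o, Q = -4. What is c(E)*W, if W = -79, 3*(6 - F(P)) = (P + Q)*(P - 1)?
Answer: -1896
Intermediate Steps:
F(P) = 6 - (-1 + P)*(-4 + P)/3 (F(P) = 6 - (P - 4)*(P - 1)/3 = 6 - (-4 + P)*(-1 + P)/3 = 6 - (-1 + P)*(-4 + P)/3)
E = 36 (E = (14/3 - ⅓*1² + (5/3)*1)² = (14/3 - ⅓*1 + 5/3)² = (14/3 - ⅓ + 5/3)² = 6² = 36)
c(w) = 24 (c(w) = -3*(-4)*2 = 12*2 = 24)
c(E)*W = 24*(-79) = -1896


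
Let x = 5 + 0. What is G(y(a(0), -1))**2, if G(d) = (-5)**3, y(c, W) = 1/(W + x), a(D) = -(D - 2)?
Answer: 15625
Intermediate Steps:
a(D) = 2 - D (a(D) = -(-2 + D) = 2 - D)
x = 5
y(c, W) = 1/(5 + W) (y(c, W) = 1/(W + 5) = 1/(5 + W))
G(d) = -125
G(y(a(0), -1))**2 = (-125)**2 = 15625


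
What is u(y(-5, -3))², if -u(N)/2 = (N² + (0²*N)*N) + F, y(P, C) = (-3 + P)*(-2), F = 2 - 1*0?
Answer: 266256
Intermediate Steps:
F = 2 (F = 2 + 0 = 2)
y(P, C) = 6 - 2*P
u(N) = -4 - 2*N² (u(N) = -2*((N² + (0²*N)*N) + 2) = -2*((N² + (0*N)*N) + 2) = -2*((N² + 0*N) + 2) = -2*((N² + 0) + 2) = -2*(N² + 2) = -2*(2 + N²) = -4 - 2*N²)
u(y(-5, -3))² = (-4 - 2*(6 - 2*(-5))²)² = (-4 - 2*(6 + 10)²)² = (-4 - 2*16²)² = (-4 - 2*256)² = (-4 - 512)² = (-516)² = 266256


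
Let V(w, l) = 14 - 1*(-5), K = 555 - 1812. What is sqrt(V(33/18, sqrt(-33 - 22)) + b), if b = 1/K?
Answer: sqrt(30019674)/1257 ≈ 4.3588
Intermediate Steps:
K = -1257
V(w, l) = 19 (V(w, l) = 14 + 5 = 19)
b = -1/1257 (b = 1/(-1257) = -1/1257 ≈ -0.00079555)
sqrt(V(33/18, sqrt(-33 - 22)) + b) = sqrt(19 - 1/1257) = sqrt(23882/1257) = sqrt(30019674)/1257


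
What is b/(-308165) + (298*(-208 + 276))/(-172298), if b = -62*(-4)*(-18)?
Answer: -2737758644/26548106585 ≈ -0.10312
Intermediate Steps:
b = -4464 (b = 248*(-18) = -4464)
b/(-308165) + (298*(-208 + 276))/(-172298) = -4464/(-308165) + (298*(-208 + 276))/(-172298) = -4464*(-1/308165) + (298*68)*(-1/172298) = 4464/308165 + 20264*(-1/172298) = 4464/308165 - 10132/86149 = -2737758644/26548106585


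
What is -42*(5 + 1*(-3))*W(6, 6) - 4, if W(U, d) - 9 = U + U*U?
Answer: -4288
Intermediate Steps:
W(U, d) = 9 + U + U² (W(U, d) = 9 + (U + U*U) = 9 + (U + U²) = 9 + U + U²)
-42*(5 + 1*(-3))*W(6, 6) - 4 = -42*(5 + 1*(-3))*(9 + 6 + 6²) - 4 = -42*(5 - 3)*(9 + 6 + 36) - 4 = -84*51 - 4 = -42*102 - 4 = -4284 - 4 = -4288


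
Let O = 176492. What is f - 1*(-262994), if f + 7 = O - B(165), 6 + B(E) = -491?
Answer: 439976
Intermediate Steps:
B(E) = -497 (B(E) = -6 - 491 = -497)
f = 176982 (f = -7 + (176492 - 1*(-497)) = -7 + (176492 + 497) = -7 + 176989 = 176982)
f - 1*(-262994) = 176982 - 1*(-262994) = 176982 + 262994 = 439976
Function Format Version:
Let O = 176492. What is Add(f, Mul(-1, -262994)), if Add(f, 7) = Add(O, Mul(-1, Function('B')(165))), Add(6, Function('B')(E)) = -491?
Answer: 439976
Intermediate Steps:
Function('B')(E) = -497 (Function('B')(E) = Add(-6, -491) = -497)
f = 176982 (f = Add(-7, Add(176492, Mul(-1, -497))) = Add(-7, Add(176492, 497)) = Add(-7, 176989) = 176982)
Add(f, Mul(-1, -262994)) = Add(176982, Mul(-1, -262994)) = Add(176982, 262994) = 439976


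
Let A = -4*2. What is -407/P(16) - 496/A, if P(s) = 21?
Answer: 895/21 ≈ 42.619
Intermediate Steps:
A = -8
-407/P(16) - 496/A = -407/21 - 496/(-8) = -407*1/21 - 496*(-⅛) = -407/21 + 62 = 895/21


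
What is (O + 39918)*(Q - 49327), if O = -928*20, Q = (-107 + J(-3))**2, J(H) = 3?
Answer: -822517938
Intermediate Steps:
Q = 10816 (Q = (-107 + 3)**2 = (-104)**2 = 10816)
O = -18560 (O = -1*18560 = -18560)
(O + 39918)*(Q - 49327) = (-18560 + 39918)*(10816 - 49327) = 21358*(-38511) = -822517938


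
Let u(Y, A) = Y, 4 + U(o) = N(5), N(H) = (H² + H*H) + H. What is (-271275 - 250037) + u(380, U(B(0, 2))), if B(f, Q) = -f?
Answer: -520932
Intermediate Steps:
N(H) = H + 2*H² (N(H) = (H² + H²) + H = 2*H² + H = H + 2*H²)
U(o) = 51 (U(o) = -4 + 5*(1 + 2*5) = -4 + 5*(1 + 10) = -4 + 5*11 = -4 + 55 = 51)
(-271275 - 250037) + u(380, U(B(0, 2))) = (-271275 - 250037) + 380 = -521312 + 380 = -520932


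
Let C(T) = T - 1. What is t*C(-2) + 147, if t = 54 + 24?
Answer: -87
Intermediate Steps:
t = 78
C(T) = -1 + T
t*C(-2) + 147 = 78*(-1 - 2) + 147 = 78*(-3) + 147 = -234 + 147 = -87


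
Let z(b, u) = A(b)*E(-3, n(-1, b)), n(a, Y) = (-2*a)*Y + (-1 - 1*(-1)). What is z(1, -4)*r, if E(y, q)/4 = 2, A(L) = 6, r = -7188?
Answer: -345024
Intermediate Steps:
n(a, Y) = -2*Y*a (n(a, Y) = -2*Y*a + (-1 + 1) = -2*Y*a + 0 = -2*Y*a)
E(y, q) = 8 (E(y, q) = 4*2 = 8)
z(b, u) = 48 (z(b, u) = 6*8 = 48)
z(1, -4)*r = 48*(-7188) = -345024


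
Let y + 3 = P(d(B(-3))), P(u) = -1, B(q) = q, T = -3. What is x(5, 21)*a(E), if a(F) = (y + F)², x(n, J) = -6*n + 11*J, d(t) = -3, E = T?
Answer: 9849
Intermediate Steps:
E = -3
y = -4 (y = -3 - 1 = -4)
a(F) = (-4 + F)²
x(5, 21)*a(E) = (-6*5 + 11*21)*(-4 - 3)² = (-30 + 231)*(-7)² = 201*49 = 9849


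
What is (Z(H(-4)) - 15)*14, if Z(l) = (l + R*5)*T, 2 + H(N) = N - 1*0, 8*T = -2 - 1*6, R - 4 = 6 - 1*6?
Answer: -406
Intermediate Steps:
R = 4 (R = 4 + (6 - 1*6) = 4 + (6 - 6) = 4 + 0 = 4)
T = -1 (T = (-2 - 1*6)/8 = (-2 - 6)/8 = (⅛)*(-8) = -1)
H(N) = -2 + N (H(N) = -2 + (N - 1*0) = -2 + (N + 0) = -2 + N)
Z(l) = -20 - l (Z(l) = (l + 4*5)*(-1) = (l + 20)*(-1) = (20 + l)*(-1) = -20 - l)
(Z(H(-4)) - 15)*14 = ((-20 - (-2 - 4)) - 15)*14 = ((-20 - 1*(-6)) - 15)*14 = ((-20 + 6) - 15)*14 = (-14 - 15)*14 = -29*14 = -406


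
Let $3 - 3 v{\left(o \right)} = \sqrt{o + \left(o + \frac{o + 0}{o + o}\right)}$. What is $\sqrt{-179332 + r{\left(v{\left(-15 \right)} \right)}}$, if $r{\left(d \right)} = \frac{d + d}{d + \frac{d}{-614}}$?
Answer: $\frac{2 i \sqrt{16846663386}}{613} \approx 423.47 i$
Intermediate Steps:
$v{\left(o \right)} = 1 - \frac{\sqrt{\frac{1}{2} + 2 o}}{3}$ ($v{\left(o \right)} = 1 - \frac{\sqrt{o + \left(o + \frac{o + 0}{o + o}\right)}}{3} = 1 - \frac{\sqrt{o + \left(o + \frac{o}{2 o}\right)}}{3} = 1 - \frac{\sqrt{o + \left(o + o \frac{1}{2 o}\right)}}{3} = 1 - \frac{\sqrt{o + \left(o + \frac{1}{2}\right)}}{3} = 1 - \frac{\sqrt{o + \left(\frac{1}{2} + o\right)}}{3} = 1 - \frac{\sqrt{\frac{1}{2} + 2 o}}{3}$)
$r{\left(d \right)} = \frac{1228}{613}$ ($r{\left(d \right)} = \frac{2 d}{d + d \left(- \frac{1}{614}\right)} = \frac{2 d}{d - \frac{d}{614}} = \frac{2 d}{\frac{613}{614} d} = 2 d \frac{614}{613 d} = \frac{1228}{613}$)
$\sqrt{-179332 + r{\left(v{\left(-15 \right)} \right)}} = \sqrt{-179332 + \frac{1228}{613}} = \sqrt{- \frac{109929288}{613}} = \frac{2 i \sqrt{16846663386}}{613}$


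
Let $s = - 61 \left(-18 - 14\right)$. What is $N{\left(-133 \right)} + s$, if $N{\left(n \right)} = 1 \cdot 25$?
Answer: $1977$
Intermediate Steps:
$N{\left(n \right)} = 25$
$s = 1952$ ($s = \left(-61\right) \left(-32\right) = 1952$)
$N{\left(-133 \right)} + s = 25 + 1952 = 1977$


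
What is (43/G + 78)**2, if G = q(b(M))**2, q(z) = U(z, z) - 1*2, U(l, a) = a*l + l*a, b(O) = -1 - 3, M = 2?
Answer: 4934079049/810000 ≈ 6091.5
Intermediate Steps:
b(O) = -4
U(l, a) = 2*a*l (U(l, a) = a*l + a*l = 2*a*l)
q(z) = -2 + 2*z**2 (q(z) = 2*z*z - 1*2 = 2*z**2 - 2 = -2 + 2*z**2)
G = 900 (G = (-2 + 2*(-4)**2)**2 = (-2 + 2*16)**2 = (-2 + 32)**2 = 30**2 = 900)
(43/G + 78)**2 = (43/900 + 78)**2 = (70243/900)**2 = 4934079049/810000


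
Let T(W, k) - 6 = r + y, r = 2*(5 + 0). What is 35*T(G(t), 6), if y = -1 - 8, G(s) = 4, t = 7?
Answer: 245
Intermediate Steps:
r = 10 (r = 2*5 = 10)
y = -9
T(W, k) = 7 (T(W, k) = 6 + (10 - 9) = 6 + 1 = 7)
35*T(G(t), 6) = 35*7 = 245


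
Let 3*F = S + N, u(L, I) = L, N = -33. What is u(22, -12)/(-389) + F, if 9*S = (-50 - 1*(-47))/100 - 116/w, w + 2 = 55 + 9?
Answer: -362286077/32559300 ≈ -11.127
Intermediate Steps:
w = 62 (w = -2 + (55 + 9) = -2 + 64 = 62)
S = -5893/27900 (S = ((-50 - 1*(-47))/100 - 116/62)/9 = ((-50 + 47)*(1/100) - 116*1/62)/9 = (-3*1/100 - 58/31)/9 = (-3/100 - 58/31)/9 = (1/9)*(-5893/3100) = -5893/27900 ≈ -0.21122)
F = -926593/83700 (F = (-5893/27900 - 33)/3 = (1/3)*(-926593/27900) = -926593/83700 ≈ -11.070)
u(22, -12)/(-389) + F = 22/(-389) - 926593/83700 = 22*(-1/389) - 926593/83700 = -22/389 - 926593/83700 = -362286077/32559300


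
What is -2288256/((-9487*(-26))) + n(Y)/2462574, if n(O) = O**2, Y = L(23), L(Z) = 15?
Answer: -939157371999/101237237998 ≈ -9.2768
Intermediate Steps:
Y = 15
-2288256/((-9487*(-26))) + n(Y)/2462574 = -2288256/((-9487*(-26))) + 15**2/2462574 = -2288256/246662 + 225*(1/2462574) = -2288256*1/246662 + 75/820858 = -1144128/123331 + 75/820858 = -939157371999/101237237998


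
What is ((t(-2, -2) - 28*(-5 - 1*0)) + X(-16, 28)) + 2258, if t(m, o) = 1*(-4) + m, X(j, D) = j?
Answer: 2376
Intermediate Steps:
t(m, o) = -4 + m
((t(-2, -2) - 28*(-5 - 1*0)) + X(-16, 28)) + 2258 = (((-4 - 2) - 28*(-5 - 1*0)) - 16) + 2258 = ((-6 - 28*(-5 + 0)) - 16) + 2258 = ((-6 - 28*(-5)) - 16) + 2258 = ((-6 + 140) - 16) + 2258 = (134 - 16) + 2258 = 118 + 2258 = 2376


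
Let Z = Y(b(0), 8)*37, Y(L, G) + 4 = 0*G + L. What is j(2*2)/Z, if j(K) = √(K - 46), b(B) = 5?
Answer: I*√42/37 ≈ 0.17516*I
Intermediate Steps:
Y(L, G) = -4 + L (Y(L, G) = -4 + (0*G + L) = -4 + (0 + L) = -4 + L)
j(K) = √(-46 + K)
Z = 37 (Z = (-4 + 5)*37 = 1*37 = 37)
j(2*2)/Z = √(-46 + 2*2)/37 = √(-46 + 4)*(1/37) = √(-42)*(1/37) = (I*√42)*(1/37) = I*√42/37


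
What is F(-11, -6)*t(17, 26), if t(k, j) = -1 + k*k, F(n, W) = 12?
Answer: 3456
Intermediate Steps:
t(k, j) = -1 + k**2
F(-11, -6)*t(17, 26) = 12*(-1 + 17**2) = 12*(-1 + 289) = 12*288 = 3456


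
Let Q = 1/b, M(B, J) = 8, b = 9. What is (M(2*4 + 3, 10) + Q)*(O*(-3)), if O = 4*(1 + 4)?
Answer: -1460/3 ≈ -486.67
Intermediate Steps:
O = 20 (O = 4*5 = 20)
Q = ⅑ (Q = 1/9 = ⅑ ≈ 0.11111)
(M(2*4 + 3, 10) + Q)*(O*(-3)) = (8 + ⅑)*(20*(-3)) = (73/9)*(-60) = -1460/3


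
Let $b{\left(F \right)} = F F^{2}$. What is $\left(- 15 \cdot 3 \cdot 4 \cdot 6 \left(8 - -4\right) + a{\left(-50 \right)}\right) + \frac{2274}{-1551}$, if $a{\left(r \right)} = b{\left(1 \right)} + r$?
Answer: $- \frac{6726411}{517} \approx -13010.0$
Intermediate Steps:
$b{\left(F \right)} = F^{3}$
$a{\left(r \right)} = 1 + r$ ($a{\left(r \right)} = 1^{3} + r = 1 + r$)
$\left(- 15 \cdot 3 \cdot 4 \cdot 6 \left(8 - -4\right) + a{\left(-50 \right)}\right) + \frac{2274}{-1551} = \left(- 15 \cdot 3 \cdot 4 \cdot 6 \left(8 - -4\right) + \left(1 - 50\right)\right) + \frac{2274}{-1551} = \left(- 15 \cdot 12 \cdot 6 \left(8 + 4\right) - 49\right) + 2274 \left(- \frac{1}{1551}\right) = \left(\left(-15\right) 72 \cdot 12 - 49\right) - \frac{758}{517} = \left(\left(-1080\right) 12 - 49\right) - \frac{758}{517} = \left(-12960 - 49\right) - \frac{758}{517} = -13009 - \frac{758}{517} = - \frac{6726411}{517}$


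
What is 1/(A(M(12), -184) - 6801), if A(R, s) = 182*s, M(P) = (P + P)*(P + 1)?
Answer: -1/40289 ≈ -2.4821e-5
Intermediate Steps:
M(P) = 2*P*(1 + P) (M(P) = (2*P)*(1 + P) = 2*P*(1 + P))
1/(A(M(12), -184) - 6801) = 1/(182*(-184) - 6801) = 1/(-33488 - 6801) = 1/(-40289) = -1/40289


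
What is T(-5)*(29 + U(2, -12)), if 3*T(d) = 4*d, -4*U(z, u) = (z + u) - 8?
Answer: -670/3 ≈ -223.33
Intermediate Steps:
U(z, u) = 2 - u/4 - z/4 (U(z, u) = -((z + u) - 8)/4 = -((u + z) - 8)/4 = -(-8 + u + z)/4 = 2 - u/4 - z/4)
T(d) = 4*d/3 (T(d) = (4*d)/3 = 4*d/3)
T(-5)*(29 + U(2, -12)) = ((4/3)*(-5))*(29 + (2 - ¼*(-12) - ¼*2)) = -20*(29 + (2 + 3 - ½))/3 = -20*(29 + 9/2)/3 = -20/3*67/2 = -670/3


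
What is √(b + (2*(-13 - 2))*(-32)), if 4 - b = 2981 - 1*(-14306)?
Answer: I*√16323 ≈ 127.76*I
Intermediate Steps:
b = -17283 (b = 4 - (2981 - 1*(-14306)) = 4 - (2981 + 14306) = 4 - 1*17287 = 4 - 17287 = -17283)
√(b + (2*(-13 - 2))*(-32)) = √(-17283 + (2*(-13 - 2))*(-32)) = √(-17283 + (2*(-15))*(-32)) = √(-17283 - 30*(-32)) = √(-17283 + 960) = √(-16323) = I*√16323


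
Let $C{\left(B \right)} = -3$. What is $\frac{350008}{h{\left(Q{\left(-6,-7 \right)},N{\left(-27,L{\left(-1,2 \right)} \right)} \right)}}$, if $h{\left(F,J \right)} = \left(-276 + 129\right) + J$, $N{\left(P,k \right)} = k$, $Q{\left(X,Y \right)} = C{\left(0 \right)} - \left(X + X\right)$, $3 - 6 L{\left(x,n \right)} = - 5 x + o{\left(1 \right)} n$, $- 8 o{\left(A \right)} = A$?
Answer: $- \frac{8400192}{3535} \approx -2376.3$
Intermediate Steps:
$o{\left(A \right)} = - \frac{A}{8}$
$L{\left(x,n \right)} = \frac{1}{2} + \frac{n}{48} + \frac{5 x}{6}$ ($L{\left(x,n \right)} = \frac{1}{2} - \frac{- 5 x + \left(- \frac{1}{8}\right) 1 n}{6} = \frac{1}{2} - \frac{- 5 x - \frac{n}{8}}{6} = \frac{1}{2} + \left(\frac{n}{48} + \frac{5 x}{6}\right) = \frac{1}{2} + \frac{n}{48} + \frac{5 x}{6}$)
$Q{\left(X,Y \right)} = -3 - 2 X$ ($Q{\left(X,Y \right)} = -3 - \left(X + X\right) = -3 - 2 X$)
$h{\left(F,J \right)} = -147 + J$
$\frac{350008}{h{\left(Q{\left(-6,-7 \right)},N{\left(-27,L{\left(-1,2 \right)} \right)} \right)}} = \frac{350008}{-147 + \left(\frac{1}{2} + \frac{1}{48} \cdot 2 + \frac{5}{6} \left(-1\right)\right)} = \frac{350008}{-147 + \left(\frac{1}{2} + \frac{1}{24} - \frac{5}{6}\right)} = \frac{350008}{-147 - \frac{7}{24}} = \frac{350008}{- \frac{3535}{24}} = 350008 \left(- \frac{24}{3535}\right) = - \frac{8400192}{3535}$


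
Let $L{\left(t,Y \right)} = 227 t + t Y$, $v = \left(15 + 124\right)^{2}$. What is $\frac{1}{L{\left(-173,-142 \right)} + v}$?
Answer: $\frac{1}{4616} \approx 0.00021664$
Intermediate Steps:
$v = 19321$ ($v = 139^{2} = 19321$)
$L{\left(t,Y \right)} = 227 t + Y t$
$\frac{1}{L{\left(-173,-142 \right)} + v} = \frac{1}{- 173 \left(227 - 142\right) + 19321} = \frac{1}{\left(-173\right) 85 + 19321} = \frac{1}{-14705 + 19321} = \frac{1}{4616}$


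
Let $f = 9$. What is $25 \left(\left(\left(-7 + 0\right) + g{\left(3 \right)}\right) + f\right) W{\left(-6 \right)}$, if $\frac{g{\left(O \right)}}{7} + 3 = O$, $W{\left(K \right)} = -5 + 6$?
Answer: $50$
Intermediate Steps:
$W{\left(K \right)} = 1$
$g{\left(O \right)} = -21 + 7 O$
$25 \left(\left(\left(-7 + 0\right) + g{\left(3 \right)}\right) + f\right) W{\left(-6 \right)} = 25 \left(\left(\left(-7 + 0\right) + \left(-21 + 7 \cdot 3\right)\right) + 9\right) 1 = 25 \left(\left(-7 + \left(-21 + 21\right)\right) + 9\right) 1 = 25 \left(\left(-7 + 0\right) + 9\right) 1 = 25 \left(-7 + 9\right) 1 = 25 \cdot 2 \cdot 1 = 50 \cdot 1 = 50$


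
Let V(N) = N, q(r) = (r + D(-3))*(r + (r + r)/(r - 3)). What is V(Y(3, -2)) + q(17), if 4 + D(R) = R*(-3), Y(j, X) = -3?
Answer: 2971/7 ≈ 424.43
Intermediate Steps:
D(R) = -4 - 3*R (D(R) = -4 + R*(-3) = -4 - 3*R)
q(r) = (5 + r)*(r + 2*r/(-3 + r)) (q(r) = (r + (-4 - 3*(-3)))*(r + (r + r)/(r - 3)) = (r + (-4 + 9))*(r + (2*r)/(-3 + r)) = (r + 5)*(r + 2*r/(-3 + r)) = (5 + r)*(r + 2*r/(-3 + r)))
V(Y(3, -2)) + q(17) = -3 + 17*(-5 + 17² + 4*17)/(-3 + 17) = -3 + 17*(-5 + 289 + 68)/14 = -3 + 17*(1/14)*352 = -3 + 2992/7 = 2971/7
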